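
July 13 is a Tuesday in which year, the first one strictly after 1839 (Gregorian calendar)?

1841

From one year to the next, a fixed date's weekday advances by 1, or by 2 when a Feb 29 lies between the two dates.
1839: July 13 is Saturday.
1840: Monday (+2)
1841: Tuesday (+1)
July 13 falls on a Tuesday in 1841.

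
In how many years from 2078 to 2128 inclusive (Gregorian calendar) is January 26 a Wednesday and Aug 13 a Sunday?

Check each year's weekday for January 26 and Aug 13:
  2078: Wed/Sat  2079: Thu/Sun  2080: Fri/Tue  2081: Sun/Wed  2082: Mon/Thu  2083: Tue/Fri  2084: Wed/Sun ✓  2085: Fri/Mon  2086: Sat/Tue  2087: Sun/Wed  2088: Mon/Fri  2089: Wed/Sat  2090: Thu/Sun  2091: Fri/Mon  …(23 more)…  2115: Sat/Tue  2116: Sun/Thu  2117: Tue/Fri  2118: Wed/Sat  2119: Thu/Sun  2120: Fri/Tue  2121: Sun/Wed  2122: Mon/Thu  2123: Tue/Fri  2124: Wed/Sun ✓  2125: Fri/Mon  2126: Sat/Tue  2127: Sun/Wed  2128: Mon/Fri
Both conditions hold in: 2084, 2124 — 2.

2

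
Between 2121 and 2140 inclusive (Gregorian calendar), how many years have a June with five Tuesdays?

6

June has 30 days; it has five Tuesdays when Tuesday falls among the first (month-length − 28) days — i.e. when June 1 is one of Tuesday/Monday.
June 1 by year: 2121:Sun 2122:Mon✓ 2123:Tue✓ 2124:Thu 2125:Fri 2126:Sat 2127:Sun 2128:Tue✓ 2129:Wed 2130:Thu 2131:Fri 2132:Sun 2133:Mon✓ 2134:Tue✓ 2135:Wed 2136:Fri 2137:Sat 2138:Sun 2139:Mon✓ 2140:Wed
Years with five Tuesdays: 2122, 2123, 2128, 2133, 2134, 2139 → 6.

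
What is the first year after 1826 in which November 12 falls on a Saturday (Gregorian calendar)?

1831

From one year to the next, a fixed date's weekday advances by 1, or by 2 when a Feb 29 lies between the two dates.
1826: November 12 is Sunday.
1827: Monday (+1)
1828: Wednesday (+2)
1829: Thursday (+1)
1830: Friday (+1)
1831: Saturday (+1)
November 12 falls on a Saturday in 1831.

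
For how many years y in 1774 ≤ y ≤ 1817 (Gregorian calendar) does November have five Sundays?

13

November has 30 days; it has five Sundays when Sunday falls among the first (month-length − 28) days — i.e. when November 1 is one of Sunday/Saturday.
November 1 by year: 1774:Tue 1775:Wed 1776:Fri 1777:Sat✓ 1778:Sun✓ 1779:Mon 1780:Wed 1781:Thu 1782:Fri 1783:Sat✓ 1784:Mon 1785:Tue 1786:Wed 1787:Thu 1788:Sat✓ …(14 more)… 1803:Tue 1804:Thu 1805:Fri 1806:Sat✓ 1807:Sun✓ 1808:Tue 1809:Wed 1810:Thu 1811:Fri 1812:Sun✓ 1813:Mon 1814:Tue 1815:Wed 1816:Fri 1817:Sat✓
Years with five Sundays: 1777, 1778, 1783, 1788, 1789, 1794, 1795, 1800, 1801, 1806, 1807, 1812, 1817 → 13.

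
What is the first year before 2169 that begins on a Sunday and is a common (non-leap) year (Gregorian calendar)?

2158

Jan 1 advances by 2 weekdays after a leap year and by 1 after a common year.
2169: Jan 1 is Sunday.
2168: Friday (leap)
2167: Thursday
2166: Wednesday
2165: Tuesday
2164: Sunday (leap)
2163: Saturday
2162: Friday
2161: Thursday
2160: Tuesday (leap)
2159: Monday
2158: Sunday
2158 begins on a Sunday and is a common year.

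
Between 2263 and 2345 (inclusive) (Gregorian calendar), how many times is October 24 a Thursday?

Track October 24's weekday year by year (advancing +1, or +2 across a Feb 29):
  2263: Sat  2264: Mon (+2)  2265: Tue (+1)  2266: Wed (+1)  2267: Thu (+1) ✓
  2268: Sat (+2)  2269: Sun (+1)  2270: Mon (+1)  2271: Tue (+1)  2272: Thu (+2) ✓
  2273: Fri (+1)  2274: Sat (+1)  2275: Sun (+1)  2276: Tue (+2)  … (55 more years) …
  2332: Mon (+2)  2333: Tue (+1)  2334: Wed (+1)  2335: Thu (+1) ✓  2336: Sat (+2)
  2337: Sun (+1)  2338: Mon (+1)  2339: Tue (+1)  2340: Thu (+2) ✓  2341: Fri (+1)
  2342: Sat (+1)  2343: Sun (+1)  2344: Tue (+2)  2345: Wed (+1)
Thursday years: 2267, 2272, 2278, 2289, 2295, 2301, 2307, 2312, 2318, 2329, 2335, 2340 — 12 in total.

12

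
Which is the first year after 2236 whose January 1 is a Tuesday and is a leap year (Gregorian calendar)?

Jan 1 advances by 2 weekdays after a leap year and by 1 after a common year.
2236: Jan 1 is Friday (leap).
2237: Sunday
2238: Monday
2239: Tuesday
2240: Wednesday (leap)
2241: Friday
2242: Saturday
2243: Sunday
2244: Monday (leap)
2245: Wednesday
2246: Thursday
2247: Friday
2248: Saturday (leap)
2249: Monday
2250: Tuesday
2251: Wednesday
2252: Thursday (leap)
2253: Saturday
2254: Sunday
2255: Monday
2256: Tuesday (leap)
2256 begins on a Tuesday and is a leap year.

2256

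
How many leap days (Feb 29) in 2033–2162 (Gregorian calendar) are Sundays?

4

Leap years in 2033–2162: 31 of them.
Feb 29 weekday advances by 5 (mod 7) from one leap year to the next four years later (or differs when a century non-leap intervenes).
Leap-day weekdays: 2036:Fri 2040:Wed 2044:Mon 2048:Sat 2052:Thu 2056:Tue 2060:Sun✓ 2064:Fri 2068:Wed 2072:Mon 2076:Sat 2080:Thu 2084:Tue …(5 more)… 2112:Mon 2116:Sat 2120:Thu 2124:Tue 2128:Sun✓ 2132:Fri 2136:Wed 2140:Mon 2144:Sat 2148:Thu 2152:Tue 2156:Sun✓ 2160:Fri
Sunday: 2060, 2088, 2128, 2156 → 4.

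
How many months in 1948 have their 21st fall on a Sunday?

Check the 21st of each month of 1948: Jan 21: Wed, Feb 21: Sat, Mar 21: Sun, Apr 21: Wed, May 21: Fri, Jun 21: Mon, Jul 21: Wed, Aug 21: Sat, Sep 21: Tue, Oct 21: Thu, Nov 21: Sun, Dec 21: Tue.
Sunday occurs in March, November — 2 months.

2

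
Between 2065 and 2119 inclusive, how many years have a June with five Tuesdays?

17

June has 30 days; it has five Tuesdays when Tuesday falls among the first (month-length − 28) days — i.e. when June 1 is one of Tuesday/Monday.
June 1 by year: 2065:Mon✓ 2066:Tue✓ 2067:Wed 2068:Fri 2069:Sat 2070:Sun 2071:Mon✓ 2072:Wed 2073:Thu 2074:Fri 2075:Sat 2076:Mon✓ 2077:Tue✓ 2078:Wed 2079:Thu …(25 more)… 2105:Mon✓ 2106:Tue✓ 2107:Wed 2108:Fri 2109:Sat 2110:Sun 2111:Mon✓ 2112:Wed 2113:Thu 2114:Fri 2115:Sat 2116:Mon✓ 2117:Tue✓ 2118:Wed 2119:Thu
Years with five Tuesdays: 2065, 2066, 2071, 2076, 2077, 2082, 2083, 2088, 2093, 2094, 2099, 2100, 2105, 2106, 2111, 2116, 2117 → 17.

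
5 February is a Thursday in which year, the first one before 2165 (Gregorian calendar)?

From one year to the next, a fixed date's weekday advances by 1, or by 2 when a Feb 29 lies between the two dates.
2165: February 5 is Tuesday.
2164: Sunday (−2)
2163: Saturday (−1)
2162: Friday (−1)
2161: Thursday (−1)
5 February falls on a Thursday in 2161.

2161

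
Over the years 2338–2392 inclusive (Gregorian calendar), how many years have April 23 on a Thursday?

8

Track April 23's weekday year by year (advancing +1, or +2 across a Feb 29):
  2338: Sat  2339: Sun (+1)  2340: Tue (+2)  2341: Wed (+1)  2342: Thu (+1) ✓
  2343: Fri (+1)  2344: Sun (+2)  2345: Mon (+1)  2346: Tue (+1)  2347: Wed (+1)
  2348: Fri (+2)  2349: Sat (+1)  2350: Sun (+1)  2351: Mon (+1)  … (27 more years) …
  2379: Mon (+1)  2380: Wed (+2)  2381: Thu (+1) ✓  2382: Fri (+1)  2383: Sat (+1)
  2384: Mon (+2)  2385: Tue (+1)  2386: Wed (+1)  2387: Thu (+1) ✓  2388: Sat (+2)
  2389: Sun (+1)  2390: Mon (+1)  2391: Tue (+1)  2392: Thu (+2) ✓
Thursday years: 2342, 2353, 2359, 2364, 2370, 2381, 2387, 2392 — 8 in total.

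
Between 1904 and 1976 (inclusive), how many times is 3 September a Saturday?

10

Track 3 September's weekday year by year (advancing +1, or +2 across a Feb 29):
  1904: Sat ✓  1905: Sun (+1)  1906: Mon (+1)  1907: Tue (+1)  1908: Thu (+2)
  1909: Fri (+1)  1910: Sat (+1) ✓  1911: Sun (+1)  1912: Tue (+2)  1913: Wed (+1)
  1914: Thu (+1)  1915: Fri (+1)  1916: Sun (+2)  1917: Mon (+1)  … (45 more years) …
  1963: Tue (+1)  1964: Thu (+2)  1965: Fri (+1)  1966: Sat (+1) ✓  1967: Sun (+1)
  1968: Tue (+2)  1969: Wed (+1)  1970: Thu (+1)  1971: Fri (+1)  1972: Sun (+2)
  1973: Mon (+1)  1974: Tue (+1)  1975: Wed (+1)  1976: Fri (+2)
Saturday years: 1904, 1910, 1921, 1927, 1932, 1938, 1949, 1955, 1960, 1966 — 10 in total.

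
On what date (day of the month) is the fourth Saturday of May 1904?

May 1, 1904 is a Sunday, so the first Saturday is the 7th.
The fourth Saturday is 7 + 21 = 28.

28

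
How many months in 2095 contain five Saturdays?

5

A month of length L has five Saturdays iff its first Saturday is on day ≤ L−28 (so day 1–3 in a 31-day month, 1–2 in a 30-day month, day 1 in a leap February).
Checking each month of 2095: Jan starts Sat (31d) ✓; Feb starts Tue (28d); Mar starts Tue (31d); Apr starts Fri (30d) ✓; May starts Sun (31d); Jun starts Wed (30d); Jul starts Fri (31d) ✓; Aug starts Mon (31d); Sep starts Thu (30d); Oct starts Sat (31d) ✓; Nov starts Tue (30d); Dec starts Thu (31d) ✓.
Five-Saturday months: January, April, July, October, December → 5.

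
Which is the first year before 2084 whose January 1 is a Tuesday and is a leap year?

Jan 1 advances by 2 weekdays after a leap year and by 1 after a common year.
2084: Jan 1 is Saturday (leap).
2083: Friday
2082: Thursday
2081: Wednesday
2080: Monday (leap)
2079: Sunday
2078: Saturday
2077: Friday
2076: Wednesday (leap)
2075: Tuesday
2074: Monday
2073: Sunday
2072: Friday (leap)
2071: Thursday
2070: Wednesday
2069: Tuesday
2068: Sunday (leap)
2067: Saturday
2066: Friday
2065: Thursday
2064: Tuesday (leap)
2064 begins on a Tuesday and is a leap year.

2064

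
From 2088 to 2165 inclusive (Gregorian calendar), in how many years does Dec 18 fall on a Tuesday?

12

Track Dec 18's weekday year by year (advancing +1, or +2 across a Feb 29):
  2088: Sat  2089: Sun (+1)  2090: Mon (+1)  2091: Tue (+1) ✓  2092: Thu (+2)
  2093: Fri (+1)  2094: Sat (+1)  2095: Sun (+1)  2096: Tue (+2) ✓  2097: Wed (+1)
  2098: Thu (+1)  2099: Fri (+1)  2100: Sat (+1)  2101: Sun (+1)  … (50 more years) …
  2152: Mon (+2)  2153: Tue (+1) ✓  2154: Wed (+1)  2155: Thu (+1)  2156: Sat (+2)
  2157: Sun (+1)  2158: Mon (+1)  2159: Tue (+1) ✓  2160: Thu (+2)  2161: Fri (+1)
  2162: Sat (+1)  2163: Sun (+1)  2164: Tue (+2) ✓  2165: Wed (+1)
Tuesday years: 2091, 2096, 2103, 2108, 2114, 2125, 2131, 2136, 2142, 2153, 2159, 2164 — 12 in total.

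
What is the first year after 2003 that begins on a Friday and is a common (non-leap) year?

2010

Jan 1 advances by 2 weekdays after a leap year and by 1 after a common year.
2003: Jan 1 is Wednesday.
2004: Thursday (leap)
2005: Saturday
2006: Sunday
2007: Monday
2008: Tuesday (leap)
2009: Thursday
2010: Friday
2010 begins on a Friday and is a common year.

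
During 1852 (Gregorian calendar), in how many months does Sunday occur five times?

4

A month of length L has five Sundays iff its first Sunday is on day ≤ L−28 (so day 1–3 in a 31-day month, 1–2 in a 30-day month, day 1 in a leap February).
Checking each month of 1852: Jan starts Thu (31d); Feb starts Sun (29d) ✓; Mar starts Mon (31d); Apr starts Thu (30d); May starts Sat (31d) ✓; Jun starts Tue (30d); Jul starts Thu (31d); Aug starts Sun (31d) ✓; Sep starts Wed (30d); Oct starts Fri (31d) ✓; Nov starts Mon (30d); Dec starts Wed (31d).
Five-Sunday months: February, May, August, October → 4.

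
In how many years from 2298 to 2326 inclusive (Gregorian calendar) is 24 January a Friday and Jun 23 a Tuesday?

Check each year's weekday for 24 January and Jun 23:
  2298: Mon/Thu  2299: Tue/Fri  2300: Wed/Sat  2301: Thu/Sun  2302: Fri/Mon  2303: Sat/Tue  2304: Sun/Thu  2305: Tue/Fri  2306: Wed/Sat  2307: Thu/Sun  2308: Fri/Tue ✓  2309: Sun/Wed  2310: Mon/Thu  2311: Tue/Fri  2312: Wed/Sun  2313: Fri/Mon  2314: Sat/Tue  2315: Sun/Wed  2316: Mon/Fri  2317: Wed/Sat  2318: Thu/Sun  2319: Fri/Mon  2320: Sat/Wed  2321: Mon/Thu  2322: Tue/Fri  2323: Wed/Sat  2324: Thu/Mon  2325: Sat/Tue  2326: Sun/Wed
Both conditions hold in: 2308 — 1.

1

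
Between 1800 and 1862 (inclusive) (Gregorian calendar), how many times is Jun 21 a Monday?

Track Jun 21's weekday year by year (advancing +1, or +2 across a Feb 29):
  1800: Sat  1801: Sun (+1)  1802: Mon (+1) ✓  1803: Tue (+1)  1804: Thu (+2)
  1805: Fri (+1)  1806: Sat (+1)  1807: Sun (+1)  1808: Tue (+2)  1809: Wed (+1)
  1810: Thu (+1)  1811: Fri (+1)  1812: Sun (+2)  1813: Mon (+1) ✓  … (35 more years) …
  1849: Thu (+1)  1850: Fri (+1)  1851: Sat (+1)  1852: Mon (+2) ✓  1853: Tue (+1)
  1854: Wed (+1)  1855: Thu (+1)  1856: Sat (+2)  1857: Sun (+1)  1858: Mon (+1) ✓
  1859: Tue (+1)  1860: Thu (+2)  1861: Fri (+1)  1862: Sat (+1)
Monday years: 1802, 1813, 1819, 1824, 1830, 1841, 1847, 1852, 1858 — 9 in total.

9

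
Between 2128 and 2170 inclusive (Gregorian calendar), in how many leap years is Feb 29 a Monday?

2

Leap years in 2128–2170: 11 of them.
Feb 29 weekday advances by 5 (mod 7) from one leap year to the next four years later (or differs when a century non-leap intervenes).
Leap-day weekdays: 2128:Sun 2132:Fri 2136:Wed 2140:Mon✓ 2144:Sat 2148:Thu 2152:Tue 2156:Sun 2160:Fri 2164:Wed 2168:Mon✓
Monday: 2140, 2168 → 2.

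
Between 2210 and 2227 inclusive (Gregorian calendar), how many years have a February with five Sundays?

February has 28 days (29 in leap years); it has five Sundays when Sunday falls among the first (month-length − 28) days — i.e. when February 1 is Sunday in a leap year (never in a common year).
February 1 by year: 2210:Thu 2211:Fri 2212:Sat 2213:Mon 2214:Tue 2215:Wed 2216:Thu 2217:Sat 2218:Sun 2219:Mon 2220:Tue 2221:Thu 2222:Fri 2223:Sat 2224:Sun✓ 2225:Tue 2226:Wed 2227:Thu
Years with five Sundays: 2224 → 1.

1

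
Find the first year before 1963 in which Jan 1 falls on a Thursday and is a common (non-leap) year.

Jan 1 advances by 2 weekdays after a leap year and by 1 after a common year.
1963: Jan 1 is Tuesday.
1962: Monday
1961: Sunday
1960: Friday (leap)
1959: Thursday
1959 begins on a Thursday and is a common year.

1959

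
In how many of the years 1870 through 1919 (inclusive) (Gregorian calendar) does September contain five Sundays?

September has 30 days; it has five Sundays when Sunday falls among the first (month-length − 28) days — i.e. when September 1 is one of Sunday/Saturday.
September 1 by year: 1870:Thu 1871:Fri 1872:Sun✓ 1873:Mon 1874:Tue 1875:Wed 1876:Fri 1877:Sat✓ 1878:Sun✓ 1879:Mon 1880:Wed 1881:Thu 1882:Fri 1883:Sat✓ 1884:Mon …(20 more)… 1905:Fri 1906:Sat✓ 1907:Sun✓ 1908:Tue 1909:Wed 1910:Thu 1911:Fri 1912:Sun✓ 1913:Mon 1914:Tue 1915:Wed 1916:Fri 1917:Sat✓ 1918:Sun✓ 1919:Mon
Years with five Sundays: 1872, 1877, 1878, 1883, 1888, 1889, 1894, 1895, 1900, 1901, 1906, 1907, 1912, 1917, 1918 → 15.

15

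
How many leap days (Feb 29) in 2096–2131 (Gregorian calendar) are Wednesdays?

2

Leap years in 2096–2131: 8 of them.
Feb 29 weekday advances by 5 (mod 7) from one leap year to the next four years later (or differs when a century non-leap intervenes).
Leap-day weekdays: 2096:Wed✓ 2104:Fri 2108:Wed✓ 2112:Mon 2116:Sat 2120:Thu 2124:Tue 2128:Sun
Wednesday: 2096, 2108 → 2.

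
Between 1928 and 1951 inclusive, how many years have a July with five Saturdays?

July has 31 days; it has five Saturdays when Saturday falls among the first (month-length − 28) days — i.e. when July 1 is one of Saturday/Friday/Thursday.
July 1 by year: 1928:Sun 1929:Mon 1930:Tue 1931:Wed 1932:Fri✓ 1933:Sat✓ 1934:Sun 1935:Mon 1936:Wed 1937:Thu✓ 1938:Fri✓ 1939:Sat✓ 1940:Mon 1941:Tue 1942:Wed 1943:Thu✓ 1944:Sat✓ 1945:Sun 1946:Mon 1947:Tue 1948:Thu✓ 1949:Fri✓ 1950:Sat✓ 1951:Sun
Years with five Saturdays: 1932, 1933, 1937, 1938, 1939, 1943, 1944, 1948, 1949, 1950 → 10.

10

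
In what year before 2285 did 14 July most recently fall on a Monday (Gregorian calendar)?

From one year to the next, a fixed date's weekday advances by 1, or by 2 when a Feb 29 lies between the two dates.
2285: July 14 is Tuesday.
2284: Monday (−1)
14 July falls on a Monday in 2284.

2284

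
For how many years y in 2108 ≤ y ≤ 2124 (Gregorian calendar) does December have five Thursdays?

7

December has 31 days; it has five Thursdays when Thursday falls among the first (month-length − 28) days — i.e. when December 1 is one of Thursday/Wednesday/Tuesday.
December 1 by year: 2108:Sat 2109:Sun 2110:Mon 2111:Tue✓ 2112:Thu✓ 2113:Fri 2114:Sat 2115:Sun 2116:Tue✓ 2117:Wed✓ 2118:Thu✓ 2119:Fri 2120:Sun 2121:Mon 2122:Tue✓ 2123:Wed✓ 2124:Fri
Years with five Thursdays: 2111, 2112, 2116, 2117, 2118, 2122, 2123 → 7.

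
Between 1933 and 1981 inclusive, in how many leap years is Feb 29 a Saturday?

Leap years in 1933–1981: 12 of them.
Feb 29 weekday advances by 5 (mod 7) from one leap year to the next four years later (or differs when a century non-leap intervenes).
Leap-day weekdays: 1936:Sat✓ 1940:Thu 1944:Tue 1948:Sun 1952:Fri 1956:Wed 1960:Mon 1964:Sat✓ 1968:Thu 1972:Tue 1976:Sun 1980:Fri
Saturday: 1936, 1964 → 2.

2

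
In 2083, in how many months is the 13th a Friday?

Check the 13th of each month of 2083: Jan 13: Wed, Feb 13: Sat, Mar 13: Sat, Apr 13: Tue, May 13: Thu, Jun 13: Sun, Jul 13: Tue, Aug 13: Fri, Sep 13: Mon, Oct 13: Wed, Nov 13: Sat, Dec 13: Mon.
Friday occurs in August — 1 month.

1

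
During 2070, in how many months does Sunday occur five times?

A month of length L has five Sundays iff its first Sunday is on day ≤ L−28 (so day 1–3 in a 31-day month, 1–2 in a 30-day month, day 1 in a leap February).
Checking each month of 2070: Jan starts Wed (31d); Feb starts Sat (28d); Mar starts Sat (31d) ✓; Apr starts Tue (30d); May starts Thu (31d); Jun starts Sun (30d) ✓; Jul starts Tue (31d); Aug starts Fri (31d) ✓; Sep starts Mon (30d); Oct starts Wed (31d); Nov starts Sat (30d) ✓; Dec starts Mon (31d).
Five-Sunday months: March, June, August, November → 4.

4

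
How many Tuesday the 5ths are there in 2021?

2

Check the 5th of each month of 2021: Jan 5: Tue, Feb 5: Fri, Mar 5: Fri, Apr 5: Mon, May 5: Wed, Jun 5: Sat, Jul 5: Mon, Aug 5: Thu, Sep 5: Sun, Oct 5: Tue, Nov 5: Fri, Dec 5: Sun.
Tuesday occurs in January, October — 2 months.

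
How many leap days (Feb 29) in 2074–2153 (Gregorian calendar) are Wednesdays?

Leap years in 2074–2153: 19 of them.
Feb 29 weekday advances by 5 (mod 7) from one leap year to the next four years later (or differs when a century non-leap intervenes).
Leap-day weekdays: 2076:Sat 2080:Thu 2084:Tue 2088:Sun 2092:Fri 2096:Wed✓ 2104:Fri 2108:Wed✓ 2112:Mon 2116:Sat 2120:Thu 2124:Tue 2128:Sun 2132:Fri 2136:Wed✓ 2140:Mon 2144:Sat 2148:Thu 2152:Tue
Wednesday: 2096, 2108, 2136 → 3.

3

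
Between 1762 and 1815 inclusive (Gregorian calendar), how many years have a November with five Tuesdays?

16

November has 30 days; it has five Tuesdays when Tuesday falls among the first (month-length − 28) days — i.e. when November 1 is one of Tuesday/Monday.
November 1 by year: 1762:Mon✓ 1763:Tue✓ 1764:Thu 1765:Fri 1766:Sat 1767:Sun 1768:Tue✓ 1769:Wed 1770:Thu 1771:Fri 1772:Sun 1773:Mon✓ 1774:Tue✓ 1775:Wed 1776:Fri …(24 more)… 1801:Sun 1802:Mon✓ 1803:Tue✓ 1804:Thu 1805:Fri 1806:Sat 1807:Sun 1808:Tue✓ 1809:Wed 1810:Thu 1811:Fri 1812:Sun 1813:Mon✓ 1814:Tue✓ 1815:Wed
Years with five Tuesdays: 1762, 1763, 1768, 1773, 1774, 1779, 1784, 1785, 1790, 1791, 1796, 1802, 1803, 1808, 1813, 1814 → 16.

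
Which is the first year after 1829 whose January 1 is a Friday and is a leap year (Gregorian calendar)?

Jan 1 advances by 2 weekdays after a leap year and by 1 after a common year.
1829: Jan 1 is Thursday.
1830: Friday
1831: Saturday
1832: Sunday (leap)
1833: Tuesday
1834: Wednesday
1835: Thursday
1836: Friday (leap)
1836 begins on a Friday and is a leap year.

1836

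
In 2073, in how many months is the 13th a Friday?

2

Check the 13th of each month of 2073: Jan 13: Fri, Feb 13: Mon, Mar 13: Mon, Apr 13: Thu, May 13: Sat, Jun 13: Tue, Jul 13: Thu, Aug 13: Sun, Sep 13: Wed, Oct 13: Fri, Nov 13: Mon, Dec 13: Wed.
Friday occurs in January, October — 2 months.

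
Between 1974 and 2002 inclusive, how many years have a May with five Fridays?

13

May has 31 days; it has five Fridays when Friday falls among the first (month-length − 28) days — i.e. when May 1 is one of Friday/Thursday/Wednesday.
May 1 by year: 1974:Wed✓ 1975:Thu✓ 1976:Sat 1977:Sun 1978:Mon 1979:Tue 1980:Thu✓ 1981:Fri✓ 1982:Sat 1983:Sun 1984:Tue 1985:Wed✓ 1986:Thu✓ 1987:Fri✓ 1988:Sun 1989:Mon 1990:Tue 1991:Wed✓ 1992:Fri✓ 1993:Sat 1994:Sun 1995:Mon 1996:Wed✓ 1997:Thu✓ 1998:Fri✓ 1999:Sat 2000:Mon 2001:Tue 2002:Wed✓
Years with five Fridays: 1974, 1975, 1980, 1981, 1985, 1986, 1987, 1991, 1992, 1996, 1997, 1998, 2002 → 13.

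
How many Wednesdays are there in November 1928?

4

November 1928 has 30 days and begins on Thursday.
The first Wednesday is November 7.
Wednesdays fall on 7, 14, 21, 28 — that's 4.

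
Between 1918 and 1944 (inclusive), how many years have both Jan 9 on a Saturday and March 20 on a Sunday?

1

Check each year's weekday for Jan 9 and March 20:
  1918: Wed/Wed  1919: Thu/Thu  1920: Fri/Sat  1921: Sun/Sun  1922: Mon/Mon  1923: Tue/Tue  1924: Wed/Thu  1925: Fri/Fri  1926: Sat/Sat  1927: Sun/Sun  1928: Mon/Tue  1929: Wed/Wed  1930: Thu/Thu  1931: Fri/Fri  1932: Sat/Sun ✓  1933: Mon/Mon  1934: Tue/Tue  1935: Wed/Wed  1936: Thu/Fri  1937: Sat/Sat  1938: Sun/Sun  1939: Mon/Mon  1940: Tue/Wed  1941: Thu/Thu  1942: Fri/Fri  1943: Sat/Sat  1944: Sun/Mon
Both conditions hold in: 1932 — 1.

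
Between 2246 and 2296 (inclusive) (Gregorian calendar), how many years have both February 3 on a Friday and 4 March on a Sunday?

2

Check each year's weekday for February 3 and 4 March:
  2246: Tue/Wed  2247: Wed/Thu  2248: Thu/Sat  2249: Sat/Sun  2250: Sun/Mon  2251: Mon/Tue  2252: Tue/Thu  2253: Thu/Fri  2254: Fri/Sat  2255: Sat/Sun  2256: Sun/Tue  2257: Tue/Wed  2258: Wed/Thu  2259: Thu/Fri  …(23 more)…  2283: Sat/Sun  2284: Sun/Tue  2285: Tue/Wed  2286: Wed/Thu  2287: Thu/Fri  2288: Fri/Sun ✓  2289: Sun/Mon  2290: Mon/Tue  2291: Tue/Wed  2292: Wed/Fri  2293: Fri/Sat  2294: Sat/Sun  2295: Sun/Mon  2296: Mon/Wed
Both conditions hold in: 2260, 2288 — 2.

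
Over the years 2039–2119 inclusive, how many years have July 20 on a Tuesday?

Track July 20's weekday year by year (advancing +1, or +2 across a Feb 29):
  2039: Wed  2040: Fri (+2)  2041: Sat (+1)  2042: Sun (+1)  2043: Mon (+1)
  2044: Wed (+2)  2045: Thu (+1)  2046: Fri (+1)  2047: Sat (+1)  2048: Mon (+2)
  2049: Tue (+1) ✓  2050: Wed (+1)  2051: Thu (+1)  2052: Sat (+2)  … (53 more years) …
  2106: Tue (+1) ✓  2107: Wed (+1)  2108: Fri (+2)  2109: Sat (+1)  2110: Sun (+1)
  2111: Mon (+1)  2112: Wed (+2)  2113: Thu (+1)  2114: Fri (+1)  2115: Sat (+1)
  2116: Mon (+2)  2117: Tue (+1) ✓  2118: Wed (+1)  2119: Thu (+1)
Tuesday years: 2049, 2055, 2060, 2066, 2077, 2083, 2088, 2094, 2100, 2106, 2117 — 11 in total.

11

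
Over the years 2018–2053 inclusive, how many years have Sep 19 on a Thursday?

6

Track Sep 19's weekday year by year (advancing +1, or +2 across a Feb 29):
  2018: Wed  2019: Thu (+1) ✓  2020: Sat (+2)  2021: Sun (+1)  2022: Mon (+1)
  2023: Tue (+1)  2024: Thu (+2) ✓  2025: Fri (+1)  2026: Sat (+1)  2027: Sun (+1)
  2028: Tue (+2)  2029: Wed (+1)  2030: Thu (+1) ✓  2031: Fri (+1)  … (8 more years) …
  2040: Wed (+2)  2041: Thu (+1) ✓  2042: Fri (+1)  2043: Sat (+1)  2044: Mon (+2)
  2045: Tue (+1)  2046: Wed (+1)  2047: Thu (+1) ✓  2048: Sat (+2)  2049: Sun (+1)
  2050: Mon (+1)  2051: Tue (+1)  2052: Thu (+2) ✓  2053: Fri (+1)
Thursday years: 2019, 2024, 2030, 2041, 2047, 2052 — 6 in total.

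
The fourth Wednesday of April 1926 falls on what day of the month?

April 1, 1926 is a Thursday, so the first Wednesday is the 7th.
The fourth Wednesday is 7 + 21 = 28.

28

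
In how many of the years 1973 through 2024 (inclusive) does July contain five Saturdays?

July has 31 days; it has five Saturdays when Saturday falls among the first (month-length − 28) days — i.e. when July 1 is one of Saturday/Friday/Thursday.
July 1 by year: 1973:Sun 1974:Mon 1975:Tue 1976:Thu✓ 1977:Fri✓ 1978:Sat✓ 1979:Sun 1980:Tue 1981:Wed 1982:Thu✓ 1983:Fri✓ 1984:Sun 1985:Mon 1986:Tue 1987:Wed …(22 more)… 2010:Thu✓ 2011:Fri✓ 2012:Sun 2013:Mon 2014:Tue 2015:Wed 2016:Fri✓ 2017:Sat✓ 2018:Sun 2019:Mon 2020:Wed 2021:Thu✓ 2022:Fri✓ 2023:Sat✓ 2024:Mon
Years with five Saturdays: 1976, 1977, 1978, 1982, 1983, 1988, 1989, 1993, 1994, 1995, 1999, 2000, 2004, 2005, 2006, 2010, 2011, 2016, 2017, 2021, 2022, 2023 → 22.

22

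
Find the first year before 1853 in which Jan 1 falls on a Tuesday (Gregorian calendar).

1850

Jan 1 advances by 2 weekdays after a leap year and by 1 after a common year.
1853: Jan 1 is Saturday.
1852: Thursday (leap)
1851: Wednesday
1850: Tuesday
1850 begins on a Tuesday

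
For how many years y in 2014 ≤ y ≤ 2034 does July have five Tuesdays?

July has 31 days; it has five Tuesdays when Tuesday falls among the first (month-length − 28) days — i.e. when July 1 is one of Tuesday/Monday/Sunday.
July 1 by year: 2014:Tue✓ 2015:Wed 2016:Fri 2017:Sat 2018:Sun✓ 2019:Mon✓ 2020:Wed 2021:Thu 2022:Fri 2023:Sat 2024:Mon✓ 2025:Tue✓ 2026:Wed 2027:Thu 2028:Sat 2029:Sun✓ 2030:Mon✓ 2031:Tue✓ 2032:Thu 2033:Fri 2034:Sat
Years with five Tuesdays: 2014, 2018, 2019, 2024, 2025, 2029, 2030, 2031 → 8.

8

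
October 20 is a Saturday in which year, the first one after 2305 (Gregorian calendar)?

2306

From one year to the next, a fixed date's weekday advances by 1, or by 2 when a Feb 29 lies between the two dates.
2305: October 20 is Friday.
2306: Saturday (+1)
October 20 falls on a Saturday in 2306.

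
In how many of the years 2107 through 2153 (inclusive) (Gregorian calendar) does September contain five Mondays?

13

September has 30 days; it has five Mondays when Monday falls among the first (month-length − 28) days — i.e. when September 1 is one of Monday/Sunday.
September 1 by year: 2107:Thu 2108:Sat 2109:Sun✓ 2110:Mon✓ 2111:Tue 2112:Thu 2113:Fri 2114:Sat 2115:Sun✓ 2116:Tue 2117:Wed 2118:Thu 2119:Fri 2120:Sun✓ 2121:Mon✓ …(17 more)… 2139:Tue 2140:Thu 2141:Fri 2142:Sat 2143:Sun✓ 2144:Tue 2145:Wed 2146:Thu 2147:Fri 2148:Sun✓ 2149:Mon✓ 2150:Tue 2151:Wed 2152:Fri 2153:Sat
Years with five Mondays: 2109, 2110, 2115, 2120, 2121, 2126, 2127, 2132, 2137, 2138, 2143, 2148, 2149 → 13.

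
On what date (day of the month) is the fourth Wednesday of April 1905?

April 1, 1905 is a Saturday, so the first Wednesday is the 5th.
The fourth Wednesday is 5 + 21 = 26.

26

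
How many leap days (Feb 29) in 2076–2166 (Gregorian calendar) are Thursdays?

3

Leap years in 2076–2166: 22 of them.
Feb 29 weekday advances by 5 (mod 7) from one leap year to the next four years later (or differs when a century non-leap intervenes).
Leap-day weekdays: 2076:Sat 2080:Thu✓ 2084:Tue 2088:Sun 2092:Fri 2096:Wed 2104:Fri 2108:Wed 2112:Mon 2116:Sat 2120:Thu✓ 2124:Tue 2128:Sun 2132:Fri 2136:Wed 2140:Mon 2144:Sat 2148:Thu✓ 2152:Tue 2156:Sun 2160:Fri 2164:Wed
Thursday: 2080, 2120, 2148 → 3.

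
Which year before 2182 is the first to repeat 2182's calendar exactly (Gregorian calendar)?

Two years share a calendar iff Jan 1 falls on the same weekday and both are leap or both are common. 2182: Jan 1 is Tuesday, common year.
2181: Jan 1 Monday, common
2180: Jan 1 Saturday, leap
2179: Jan 1 Friday, common
2178: Jan 1 Thursday, common
2177: Jan 1 Wednesday, common
2176: Jan 1 Monday, leap
2175: Jan 1 Sunday, common
2174: Jan 1 Saturday, common
2173: Jan 1 Friday, common
2172: Jan 1 Wednesday, leap
2171: Jan 1 Tuesday, common
2171 matches on both conditions.

2171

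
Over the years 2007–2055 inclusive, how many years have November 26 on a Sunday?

Track November 26's weekday year by year (advancing +1, or +2 across a Feb 29):
  2007: Mon  2008: Wed (+2)  2009: Thu (+1)  2010: Fri (+1)  2011: Sat (+1)
  2012: Mon (+2)  2013: Tue (+1)  2014: Wed (+1)  2015: Thu (+1)  2016: Sat (+2)
  2017: Sun (+1) ✓  2018: Mon (+1)  2019: Tue (+1)  2020: Thu (+2)  … (21 more years) …
  2042: Wed (+1)  2043: Thu (+1)  2044: Sat (+2)  2045: Sun (+1) ✓  2046: Mon (+1)
  2047: Tue (+1)  2048: Thu (+2)  2049: Fri (+1)  2050: Sat (+1)  2051: Sun (+1) ✓
  2052: Tue (+2)  2053: Wed (+1)  2054: Thu (+1)  2055: Fri (+1)
Sunday years: 2017, 2023, 2028, 2034, 2045, 2051 — 6 in total.

6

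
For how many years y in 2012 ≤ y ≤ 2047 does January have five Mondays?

15

January has 31 days; it has five Mondays when Monday falls among the first (month-length − 28) days — i.e. when January 1 is one of Monday/Sunday/Saturday.
January 1 by year: 2012:Sun✓ 2013:Tue 2014:Wed 2015:Thu 2016:Fri 2017:Sun✓ 2018:Mon✓ 2019:Tue 2020:Wed 2021:Fri 2022:Sat✓ 2023:Sun✓ 2024:Mon✓ 2025:Wed 2026:Thu …(6 more)… 2033:Sat✓ 2034:Sun✓ 2035:Mon✓ 2036:Tue 2037:Thu 2038:Fri 2039:Sat✓ 2040:Sun✓ 2041:Tue 2042:Wed 2043:Thu 2044:Fri 2045:Sun✓ 2046:Mon✓ 2047:Tue
Years with five Mondays: 2012, 2017, 2018, 2022, 2023, 2024, 2028, 2029, 2033, 2034, 2035, 2039, 2040, 2045, 2046 → 15.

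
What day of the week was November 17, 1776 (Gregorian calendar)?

January 1, 1776 is a Monday.
November 17 is day 322 of the year, i.e. 321 days after Jan 1.
321 mod 7 = 6, so advance 6 weekdays from Monday: Sunday.

Sunday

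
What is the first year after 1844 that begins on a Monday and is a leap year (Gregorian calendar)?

1872

Jan 1 advances by 2 weekdays after a leap year and by 1 after a common year.
1844: Jan 1 is Monday (leap).
1845: Wednesday
1846: Thursday
1847: Friday
1848: Saturday (leap)
1849: Monday
1850: Tuesday
1851: Wednesday
1852: Thursday (leap)
1853: Saturday
1854: Sunday
1855: Monday
1856: Tuesday (leap)
1857: Thursday
1858: Friday
1859: Saturday
1860: Sunday (leap)
1861: Tuesday
1862: Wednesday
1863: Thursday
1864: Friday (leap)
1865: Sunday
1866: Monday
1867: Tuesday
1868: Wednesday (leap)
1869: Friday
1870: Saturday
1871: Sunday
1872: Monday (leap)
1872 begins on a Monday and is a leap year.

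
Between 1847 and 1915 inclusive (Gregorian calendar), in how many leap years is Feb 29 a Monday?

Leap years in 1847–1915: 16 of them.
Feb 29 weekday advances by 5 (mod 7) from one leap year to the next four years later (or differs when a century non-leap intervenes).
Leap-day weekdays: 1848:Tue 1852:Sun 1856:Fri 1860:Wed 1864:Mon✓ 1868:Sat 1872:Thu 1876:Tue 1880:Sun 1884:Fri 1888:Wed 1892:Mon✓ 1896:Sat 1904:Mon✓ 1908:Sat 1912:Thu
Monday: 1864, 1892, 1904 → 3.

3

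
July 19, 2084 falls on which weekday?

January 1, 2084 is a Saturday.
July 19 is day 201 of the year, i.e. 200 days after Jan 1.
200 mod 7 = 4, so advance 4 weekdays from Saturday: Wednesday.

Wednesday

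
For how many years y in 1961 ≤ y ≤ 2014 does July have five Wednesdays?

23

July has 31 days; it has five Wednesdays when Wednesday falls among the first (month-length − 28) days — i.e. when July 1 is one of Wednesday/Tuesday/Monday.
July 1 by year: 1961:Sat 1962:Sun 1963:Mon✓ 1964:Wed✓ 1965:Thu 1966:Fri 1967:Sat 1968:Mon✓ 1969:Tue✓ 1970:Wed✓ 1971:Thu 1972:Sat 1973:Sun 1974:Mon✓ 1975:Tue✓ …(24 more)… 2000:Sat 2001:Sun 2002:Mon✓ 2003:Tue✓ 2004:Thu 2005:Fri 2006:Sat 2007:Sun 2008:Tue✓ 2009:Wed✓ 2010:Thu 2011:Fri 2012:Sun 2013:Mon✓ 2014:Tue✓
Years with five Wednesdays: 1963, 1964, 1968, 1969, 1970, 1974, 1975, 1980, 1981, 1985, 1986, 1987, 1991, 1992, 1996, 1997, 1998, 2002, 2003, 2008, 2009, 2013, 2014 → 23.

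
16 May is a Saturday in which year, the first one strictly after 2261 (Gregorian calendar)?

From one year to the next, a fixed date's weekday advances by 1, or by 2 when a Feb 29 lies between the two dates.
2261: May 16 is Thursday.
2262: Friday (+1)
2263: Saturday (+1)
16 May falls on a Saturday in 2263.

2263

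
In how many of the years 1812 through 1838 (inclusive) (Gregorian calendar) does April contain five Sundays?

8

April has 30 days; it has five Sundays when Sunday falls among the first (month-length − 28) days — i.e. when April 1 is one of Sunday/Saturday.
April 1 by year: 1812:Wed 1813:Thu 1814:Fri 1815:Sat✓ 1816:Mon 1817:Tue 1818:Wed 1819:Thu 1820:Sat✓ 1821:Sun✓ 1822:Mon 1823:Tue 1824:Thu 1825:Fri 1826:Sat✓ 1827:Sun✓ 1828:Tue 1829:Wed 1830:Thu 1831:Fri 1832:Sun✓ 1833:Mon 1834:Tue 1835:Wed 1836:Fri 1837:Sat✓ 1838:Sun✓
Years with five Sundays: 1815, 1820, 1821, 1826, 1827, 1832, 1837, 1838 → 8.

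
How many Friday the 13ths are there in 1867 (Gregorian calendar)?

2

Check the 13th of each month of 1867: Jan 13: Sun, Feb 13: Wed, Mar 13: Wed, Apr 13: Sat, May 13: Mon, Jun 13: Thu, Jul 13: Sat, Aug 13: Tue, Sep 13: Fri, Oct 13: Sun, Nov 13: Wed, Dec 13: Fri.
Friday occurs in September, December — 2 months.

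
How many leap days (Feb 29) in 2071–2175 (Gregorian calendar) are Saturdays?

4

Leap years in 2071–2175: 25 of them.
Feb 29 weekday advances by 5 (mod 7) from one leap year to the next four years later (or differs when a century non-leap intervenes).
Leap-day weekdays: 2072:Mon 2076:Sat✓ 2080:Thu 2084:Tue 2088:Sun 2092:Fri 2096:Wed 2104:Fri 2108:Wed 2112:Mon 2116:Sat✓ 2120:Thu 2124:Tue 2128:Sun 2132:Fri 2136:Wed 2140:Mon 2144:Sat✓ 2148:Thu 2152:Tue 2156:Sun 2160:Fri 2164:Wed 2168:Mon 2172:Sat✓
Saturday: 2076, 2116, 2144, 2172 → 4.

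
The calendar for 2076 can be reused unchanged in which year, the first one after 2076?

2116

Two years share a calendar iff Jan 1 falls on the same weekday and both are leap or both are common. 2076: Jan 1 is Wednesday, leap year.
2077: Jan 1 Friday, common
2078: Jan 1 Saturday, common
2079: Jan 1 Sunday, common
2080: Jan 1 Monday, leap
2081: Jan 1 Wednesday, common
2082: Jan 1 Thursday, common
2083: Jan 1 Friday, common
2084: Jan 1 Saturday, leap
2085: Jan 1 Monday, common
2086: Jan 1 Tuesday, common
2087: Jan 1 Wednesday, common
2088: Jan 1 Thursday, leap
2089: Jan 1 Saturday, common
2090: Jan 1 Sunday, common
2091: Jan 1 Monday, common
2092: Jan 1 Tuesday, leap
2093: Jan 1 Thursday, common
2094: Jan 1 Friday, common
2095: Jan 1 Saturday, common
2096: Jan 1 Sunday, leap
2097: Jan 1 Tuesday, common
2098: Jan 1 Wednesday, common
2099: Jan 1 Thursday, common
2100: Jan 1 Friday, common
2101: Jan 1 Saturday, common
2102: Jan 1 Sunday, common
2103: Jan 1 Monday, common
2104: Jan 1 Tuesday, leap
2105: Jan 1 Thursday, common
2106: Jan 1 Friday, common
2107: Jan 1 Saturday, common
2108: Jan 1 Sunday, leap
2109: Jan 1 Tuesday, common
2110: Jan 1 Wednesday, common
2111: Jan 1 Thursday, common
2112: Jan 1 Friday, leap
2113: Jan 1 Sunday, common
2114: Jan 1 Monday, common
2115: Jan 1 Tuesday, common
2116: Jan 1 Wednesday, leap
2116 matches on both conditions.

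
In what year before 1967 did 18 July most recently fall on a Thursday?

From one year to the next, a fixed date's weekday advances by 1, or by 2 when a Feb 29 lies between the two dates.
1967: July 18 is Tuesday.
1966: Monday (−1)
1965: Sunday (−1)
1964: Saturday (−1)
1963: Thursday (−2)
18 July falls on a Thursday in 1963.

1963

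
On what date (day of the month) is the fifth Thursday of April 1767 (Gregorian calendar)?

30

April 1, 1767 is a Wednesday, so the first Thursday is the 2nd.
The fifth Thursday is 2 + 28 = 30.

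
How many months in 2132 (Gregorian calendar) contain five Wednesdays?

A month of length L has five Wednesdays iff its first Wednesday is on day ≤ L−28 (so day 1–3 in a 31-day month, 1–2 in a 30-day month, day 1 in a leap February).
Checking each month of 2132: Jan starts Tue (31d) ✓; Feb starts Fri (29d); Mar starts Sat (31d); Apr starts Tue (30d) ✓; May starts Thu (31d); Jun starts Sun (30d); Jul starts Tue (31d) ✓; Aug starts Fri (31d); Sep starts Mon (30d); Oct starts Wed (31d) ✓; Nov starts Sat (30d); Dec starts Mon (31d) ✓.
Five-Wednesday months: January, April, July, October, December → 5.

5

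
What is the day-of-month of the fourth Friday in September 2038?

24

September 1, 2038 is a Wednesday, so the first Friday is the 3rd.
The fourth Friday is 3 + 21 = 24.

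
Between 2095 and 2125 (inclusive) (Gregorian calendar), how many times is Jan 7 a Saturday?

Track Jan 7's weekday year by year (advancing +1, or +2 across a Feb 29):
  2095: Fri  2096: Sat (+1) ✓  2097: Mon (+2)  2098: Tue (+1)  2099: Wed (+1)
  2100: Thu (+1)  2101: Fri (+1)  2102: Sat (+1) ✓  2103: Sun (+1)  2104: Mon (+1)
  2105: Wed (+2)  2106: Thu (+1)  2107: Fri (+1)  2108: Sat (+1) ✓  … (3 more years) …
  2112: Thu (+1)  2113: Sat (+2) ✓  2114: Sun (+1)  2115: Mon (+1)  2116: Tue (+1)
  2117: Thu (+2)  2118: Fri (+1)  2119: Sat (+1) ✓  2120: Sun (+1)  2121: Tue (+2)
  2122: Wed (+1)  2123: Thu (+1)  2124: Fri (+1)  2125: Sun (+2)
Saturday years: 2096, 2102, 2108, 2113, 2119 — 5 in total.

5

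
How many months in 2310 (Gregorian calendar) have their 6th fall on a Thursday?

2

Check the 6th of each month of 2310: Jan 6: Thu, Feb 6: Sun, Mar 6: Sun, Apr 6: Wed, May 6: Fri, Jun 6: Mon, Jul 6: Wed, Aug 6: Sat, Sep 6: Tue, Oct 6: Thu, Nov 6: Sun, Dec 6: Tue.
Thursday occurs in January, October — 2 months.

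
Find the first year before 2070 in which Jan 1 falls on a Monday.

2063

Jan 1 advances by 2 weekdays after a leap year and by 1 after a common year.
2070: Jan 1 is Wednesday.
2069: Tuesday
2068: Sunday (leap)
2067: Saturday
2066: Friday
2065: Thursday
2064: Tuesday (leap)
2063: Monday
2063 begins on a Monday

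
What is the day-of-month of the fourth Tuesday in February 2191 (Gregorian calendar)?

February 1, 2191 is a Tuesday, so the first Tuesday is the 1st.
The fourth Tuesday is 1 + 21 = 22.

22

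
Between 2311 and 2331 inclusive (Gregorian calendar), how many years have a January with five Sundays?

January has 31 days; it has five Sundays when Sunday falls among the first (month-length − 28) days — i.e. when January 1 is one of Sunday/Saturday/Friday.
January 1 by year: 2311:Sun✓ 2312:Mon 2313:Wed 2314:Thu 2315:Fri✓ 2316:Sat✓ 2317:Mon 2318:Tue 2319:Wed 2320:Thu 2321:Sat✓ 2322:Sun✓ 2323:Mon 2324:Tue 2325:Thu 2326:Fri✓ 2327:Sat✓ 2328:Sun✓ 2329:Tue 2330:Wed 2331:Thu
Years with five Sundays: 2311, 2315, 2316, 2321, 2322, 2326, 2327, 2328 → 8.

8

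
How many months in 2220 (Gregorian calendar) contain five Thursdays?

A month of length L has five Thursdays iff its first Thursday is on day ≤ L−28 (so day 1–3 in a 31-day month, 1–2 in a 30-day month, day 1 in a leap February).
Checking each month of 2220: Jan starts Sat (31d); Feb starts Tue (29d); Mar starts Wed (31d) ✓; Apr starts Sat (30d); May starts Mon (31d); Jun starts Thu (30d) ✓; Jul starts Sat (31d); Aug starts Tue (31d) ✓; Sep starts Fri (30d); Oct starts Sun (31d); Nov starts Wed (30d) ✓; Dec starts Fri (31d).
Five-Thursday months: March, June, August, November → 4.

4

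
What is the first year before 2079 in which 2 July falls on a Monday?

2074

From one year to the next, a fixed date's weekday advances by 1, or by 2 when a Feb 29 lies between the two dates.
2079: July 2 is Sunday.
2078: Saturday (−1)
2077: Friday (−1)
2076: Thursday (−1)
2075: Tuesday (−2)
2074: Monday (−1)
2 July falls on a Monday in 2074.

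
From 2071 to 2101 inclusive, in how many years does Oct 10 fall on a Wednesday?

4

Track Oct 10's weekday year by year (advancing +1, or +2 across a Feb 29):
  2071: Sat  2072: Mon (+2)  2073: Tue (+1)  2074: Wed (+1) ✓  2075: Thu (+1)
  2076: Sat (+2)  2077: Sun (+1)  2078: Mon (+1)  2079: Tue (+1)  2080: Thu (+2)
  2081: Fri (+1)  2082: Sat (+1)  2083: Sun (+1)  2084: Tue (+2)  … (3 more years) …
  2088: Sun (+2)  2089: Mon (+1)  2090: Tue (+1)  2091: Wed (+1) ✓  2092: Fri (+2)
  2093: Sat (+1)  2094: Sun (+1)  2095: Mon (+1)  2096: Wed (+2) ✓  2097: Thu (+1)
  2098: Fri (+1)  2099: Sat (+1)  2100: Sun (+1)  2101: Mon (+1)
Wednesday years: 2074, 2085, 2091, 2096 — 4 in total.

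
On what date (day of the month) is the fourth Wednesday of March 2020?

March 1, 2020 is a Sunday, so the first Wednesday is the 4th.
The fourth Wednesday is 4 + 21 = 25.

25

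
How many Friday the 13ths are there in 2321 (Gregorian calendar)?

Check the 13th of each month of 2321: Jan 13: Thu, Feb 13: Sun, Mar 13: Sun, Apr 13: Wed, May 13: Fri, Jun 13: Mon, Jul 13: Wed, Aug 13: Sat, Sep 13: Tue, Oct 13: Thu, Nov 13: Sun, Dec 13: Tue.
Friday occurs in May — 1 month.

1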